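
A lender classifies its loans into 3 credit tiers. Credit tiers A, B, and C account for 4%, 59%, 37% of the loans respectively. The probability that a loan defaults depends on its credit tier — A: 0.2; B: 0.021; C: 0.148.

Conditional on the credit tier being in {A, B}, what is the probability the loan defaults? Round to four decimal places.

P(D|S) ≈ 0.0324

Let S = {A, B}.
P(S) = 0.04 + 0.59 = 0.63.
P(D ∩ S) = 0.2·0.04 + 0.021·0.59 = 0.008 + 0.01239 = 0.02039.
P(D | S) = 0.02039 / 0.63 = 0.032365…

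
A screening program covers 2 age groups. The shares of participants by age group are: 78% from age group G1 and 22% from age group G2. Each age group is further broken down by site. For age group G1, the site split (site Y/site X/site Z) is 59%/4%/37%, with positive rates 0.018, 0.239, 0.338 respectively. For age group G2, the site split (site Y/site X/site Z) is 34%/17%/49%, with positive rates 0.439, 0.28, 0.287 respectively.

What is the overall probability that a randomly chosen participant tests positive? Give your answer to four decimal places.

P(T|G1) = 0.59·0.018 + 0.04·0.239 + 0.37·0.338 = 0.01062 + 0.00956 + 0.12506 = 0.14524
P(T|G2) = 0.34·0.439 + 0.17·0.28 + 0.49·0.287 = 0.14926 + 0.0476 + 0.14063 = 0.33749
Then overall,
P(T) = 0.78·0.14524 + 0.22·0.33749
      = 0.1132872 + 0.0742478 = 0.187535

0.1875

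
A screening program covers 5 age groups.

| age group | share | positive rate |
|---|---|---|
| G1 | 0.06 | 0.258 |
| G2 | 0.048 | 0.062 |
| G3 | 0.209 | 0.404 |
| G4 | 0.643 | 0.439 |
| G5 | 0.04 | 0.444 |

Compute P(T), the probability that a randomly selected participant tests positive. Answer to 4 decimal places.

0.4029

P(T) = P(T|G1)·P(G1) + P(T|G2)·P(G2) + P(T|G3)·P(G3) + P(T|G4)·P(G4) + P(T|G5)·P(G5)
      = 0.258·0.06 + 0.062·0.048 + 0.404·0.209 + 0.439·0.643 + 0.444·0.04
      = 0.01548 + 0.002976 + 0.084436 + 0.282277 + 0.01776 = 0.402929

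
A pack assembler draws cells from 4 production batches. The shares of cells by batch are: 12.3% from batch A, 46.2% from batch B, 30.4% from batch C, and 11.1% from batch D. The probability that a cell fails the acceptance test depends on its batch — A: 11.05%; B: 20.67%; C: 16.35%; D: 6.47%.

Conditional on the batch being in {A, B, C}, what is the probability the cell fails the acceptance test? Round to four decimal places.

Let S = {A, B, C}.
P(S) = 0.123 + 0.462 + 0.304 = 0.889.
P(F ∩ S) = 0.1105·0.123 + 0.2067·0.462 + 0.1635·0.304 = 0.0135915 + 0.0954954 + 0.049704 = 0.1587909.
P(F | S) = 0.1587909 / 0.889 = 0.178617…

0.1786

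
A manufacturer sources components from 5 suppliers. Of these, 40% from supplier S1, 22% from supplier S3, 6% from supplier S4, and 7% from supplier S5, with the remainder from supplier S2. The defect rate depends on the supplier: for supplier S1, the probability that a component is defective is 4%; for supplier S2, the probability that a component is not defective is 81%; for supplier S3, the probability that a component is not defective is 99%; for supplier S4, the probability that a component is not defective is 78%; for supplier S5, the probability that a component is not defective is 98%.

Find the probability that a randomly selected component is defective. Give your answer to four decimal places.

P(S2) = 1 − (0.4 + 0.22 + 0.06 + 0.07) = 0.25.
P(D|S2) = 1 − 0.81 = 0.19.
P(D|S3) = 1 − 0.99 = 0.01.
P(D|S4) = 1 − 0.78 = 0.22.
P(D|S5) = 1 − 0.98 = 0.02.
P(D) = P(D|S1)·P(S1) + P(D|S2)·P(S2) + P(D|S3)·P(S3) + P(D|S4)·P(S4) + P(D|S5)·P(S5)
      = 0.04·0.4 + 0.19·0.25 + 0.01·0.22 + 0.22·0.06 + 0.02·0.07
      = 0.016 + 0.0475 + 0.0022 + 0.0132 + 0.0014 = 0.0803

0.0803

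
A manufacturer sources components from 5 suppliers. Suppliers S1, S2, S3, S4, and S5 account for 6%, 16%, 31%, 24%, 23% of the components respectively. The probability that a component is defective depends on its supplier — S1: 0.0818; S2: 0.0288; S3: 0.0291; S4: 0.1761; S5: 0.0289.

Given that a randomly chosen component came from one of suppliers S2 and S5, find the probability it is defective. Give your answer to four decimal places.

0.0289

Let S = {S2, S5}.
P(S) = 0.16 + 0.23 = 0.39.
P(D ∩ S) = 0.0288·0.16 + 0.0289·0.23 = 0.004608 + 0.006647 = 0.011255.
P(D | S) = 0.011255 / 0.39 = 0.028859…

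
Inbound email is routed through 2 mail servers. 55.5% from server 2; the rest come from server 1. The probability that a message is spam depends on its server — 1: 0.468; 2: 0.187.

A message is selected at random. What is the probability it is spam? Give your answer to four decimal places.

P(S) ≈ 0.3120

P(1) = 1 − (0.555) = 0.445.
Summing over the partition,
P(S) = P(S|1)·P(1) + P(S|2)·P(2)
      = 0.468·0.445 + 0.187·0.555
      = 0.20826 + 0.103785 = 0.312045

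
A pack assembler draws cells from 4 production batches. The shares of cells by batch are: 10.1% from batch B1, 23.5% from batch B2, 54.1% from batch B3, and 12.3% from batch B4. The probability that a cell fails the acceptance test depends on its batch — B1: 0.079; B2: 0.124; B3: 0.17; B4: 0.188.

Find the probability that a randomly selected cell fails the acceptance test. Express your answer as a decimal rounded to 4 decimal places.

Using total probability over the partition,
P(F) = P(F|B1)·P(B1) + P(F|B2)·P(B2) + P(F|B3)·P(B3) + P(F|B4)·P(B4)
      = 0.079·0.101 + 0.124·0.235 + 0.17·0.541 + 0.188·0.123
      = 0.007979 + 0.02914 + 0.09197 + 0.023124 = 0.152213

P(F) ≈ 0.1522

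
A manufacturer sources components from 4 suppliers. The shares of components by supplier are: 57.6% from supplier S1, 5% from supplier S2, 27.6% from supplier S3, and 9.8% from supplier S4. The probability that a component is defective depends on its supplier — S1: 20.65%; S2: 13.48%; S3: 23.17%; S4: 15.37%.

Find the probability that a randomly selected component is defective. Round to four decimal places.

0.2047

P(D) = P(D|S1)·P(S1) + P(D|S2)·P(S2) + P(D|S3)·P(S3) + P(D|S4)·P(S4)
      = 0.2065·0.576 + 0.1348·0.05 + 0.2317·0.276 + 0.1537·0.098
      = 0.118944 + 0.00674 + 0.0639492 + 0.0150626 = 0.2046958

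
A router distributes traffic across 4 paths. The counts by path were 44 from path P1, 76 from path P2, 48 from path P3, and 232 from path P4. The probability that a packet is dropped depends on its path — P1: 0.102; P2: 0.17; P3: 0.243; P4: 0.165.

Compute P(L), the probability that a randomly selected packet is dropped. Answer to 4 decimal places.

Total: 44 + 76 + 48 + 232 = 400.
P(P1) = 44/400 = 0.11. P(P2) = 76/400 = 0.19. P(P3) = 48/400 = 0.12. P(P4) = 232/400 = 0.58.
Summing over the partition,
P(L) = P(L|P1)·P(P1) + P(L|P2)·P(P2) + P(L|P3)·P(P3) + P(L|P4)·P(P4)
      = 0.102·0.11 + 0.17·0.19 + 0.243·0.12 + 0.165·0.58
      = 0.01122 + 0.0323 + 0.02916 + 0.0957 = 0.16838

0.1684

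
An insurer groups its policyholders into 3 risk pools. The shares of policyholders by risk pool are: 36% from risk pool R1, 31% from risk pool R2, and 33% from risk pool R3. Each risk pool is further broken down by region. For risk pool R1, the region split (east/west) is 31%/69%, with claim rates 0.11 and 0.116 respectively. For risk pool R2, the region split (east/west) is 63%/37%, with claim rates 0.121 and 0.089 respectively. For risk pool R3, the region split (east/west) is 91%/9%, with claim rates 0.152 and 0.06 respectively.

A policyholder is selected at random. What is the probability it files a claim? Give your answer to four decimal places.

0.1224

P(C|R1) = 0.31·0.11 + 0.69·0.116 = 0.0341 + 0.08004 = 0.11414
P(C|R2) = 0.63·0.121 + 0.37·0.089 = 0.07623 + 0.03293 = 0.10916
P(C|R3) = 0.91·0.152 + 0.09·0.06 = 0.13832 + 0.0054 = 0.14372
Then overall,
P(C) = 0.36·0.11414 + 0.31·0.10916 + 0.33·0.14372
      = 0.0410904 + 0.0338396 + 0.0474276 = 0.1223576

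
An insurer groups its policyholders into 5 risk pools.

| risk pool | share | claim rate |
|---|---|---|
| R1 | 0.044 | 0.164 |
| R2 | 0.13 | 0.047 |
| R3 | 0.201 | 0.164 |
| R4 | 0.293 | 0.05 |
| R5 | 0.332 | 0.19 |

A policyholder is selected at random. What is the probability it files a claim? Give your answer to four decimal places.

P(C) = P(C|R1)·P(R1) + P(C|R2)·P(R2) + P(C|R3)·P(R3) + P(C|R4)·P(R4) + P(C|R5)·P(R5)
      = 0.164·0.044 + 0.047·0.13 + 0.164·0.201 + 0.05·0.293 + 0.19·0.332
      = 0.007216 + 0.00611 + 0.032964 + 0.01465 + 0.06308 = 0.12402

P(C) ≈ 0.1240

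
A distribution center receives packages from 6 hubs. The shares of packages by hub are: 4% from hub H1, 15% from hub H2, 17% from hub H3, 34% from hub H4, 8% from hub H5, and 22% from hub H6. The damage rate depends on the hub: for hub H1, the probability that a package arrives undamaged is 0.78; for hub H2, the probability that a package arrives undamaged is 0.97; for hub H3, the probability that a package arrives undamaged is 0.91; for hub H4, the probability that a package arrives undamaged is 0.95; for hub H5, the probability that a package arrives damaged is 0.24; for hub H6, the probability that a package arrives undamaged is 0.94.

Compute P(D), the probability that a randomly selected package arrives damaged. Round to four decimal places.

P(D|H1) = 1 − 0.78 = 0.22.
P(D|H2) = 1 − 0.97 = 0.03.
P(D|H3) = 1 − 0.91 = 0.09.
P(D|H4) = 1 − 0.95 = 0.05.
P(D|H6) = 1 − 0.94 = 0.06.
P(D) = P(D|H1)·P(H1) + P(D|H2)·P(H2) + P(D|H3)·P(H3) + P(D|H4)·P(H4) + P(D|H5)·P(H5) + P(D|H6)·P(H6)
      = 0.22·0.04 + 0.03·0.15 + 0.09·0.17 + 0.05·0.34 + 0.24·0.08 + 0.06·0.22
      = 0.0088 + 0.0045 + 0.0153 + 0.017 + 0.0192 + 0.0132 = 0.078

0.0780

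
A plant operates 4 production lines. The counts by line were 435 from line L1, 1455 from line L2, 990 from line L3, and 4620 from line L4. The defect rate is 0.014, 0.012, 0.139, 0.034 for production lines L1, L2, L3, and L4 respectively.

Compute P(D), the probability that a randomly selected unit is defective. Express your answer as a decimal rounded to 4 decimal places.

Total: 435 + 1455 + 990 + 4620 = 7500.
P(L1) = 435/7500 = 0.058. P(L2) = 1455/7500 = 0.194. P(L3) = 990/7500 = 0.132. P(L4) = 4620/7500 = 0.616.
By the law of total probability,
P(D) = P(D|L1)·P(L1) + P(D|L2)·P(L2) + P(D|L3)·P(L3) + P(D|L4)·P(L4)
      = 0.014·0.058 + 0.012·0.194 + 0.139·0.132 + 0.034·0.616
      = 0.000812 + 0.002328 + 0.018348 + 0.020944 = 0.042432

0.0424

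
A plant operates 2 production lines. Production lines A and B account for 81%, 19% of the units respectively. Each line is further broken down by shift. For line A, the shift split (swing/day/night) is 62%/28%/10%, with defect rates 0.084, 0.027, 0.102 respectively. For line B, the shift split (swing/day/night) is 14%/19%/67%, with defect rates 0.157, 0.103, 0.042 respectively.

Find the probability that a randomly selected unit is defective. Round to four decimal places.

P(D) ≈ 0.0698

P(D|A) = 0.62·0.084 + 0.28·0.027 + 0.1·0.102 = 0.05208 + 0.00756 + 0.0102 = 0.06984
P(D|B) = 0.14·0.157 + 0.19·0.103 + 0.67·0.042 = 0.02198 + 0.01957 + 0.02814 = 0.06969
Then overall,
P(D) = 0.81·0.06984 + 0.19·0.06969
      = 0.0565704 + 0.0132411 = 0.0698115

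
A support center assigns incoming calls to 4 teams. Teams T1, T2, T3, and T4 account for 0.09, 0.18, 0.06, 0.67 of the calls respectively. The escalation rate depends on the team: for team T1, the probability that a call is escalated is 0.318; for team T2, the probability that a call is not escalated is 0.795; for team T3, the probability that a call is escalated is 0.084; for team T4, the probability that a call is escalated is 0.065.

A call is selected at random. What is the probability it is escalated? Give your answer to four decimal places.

P(E) ≈ 0.1141

P(E|T2) = 1 − 0.795 = 0.205.
By the law of total probability,
P(E) = P(E|T1)·P(T1) + P(E|T2)·P(T2) + P(E|T3)·P(T3) + P(E|T4)·P(T4)
      = 0.318·0.09 + 0.205·0.18 + 0.084·0.06 + 0.065·0.67
      = 0.02862 + 0.0369 + 0.00504 + 0.04355 = 0.11411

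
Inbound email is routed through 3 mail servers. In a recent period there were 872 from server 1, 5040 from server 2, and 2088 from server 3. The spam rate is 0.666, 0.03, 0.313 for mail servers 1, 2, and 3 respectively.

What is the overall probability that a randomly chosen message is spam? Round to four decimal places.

P(S) ≈ 0.1732

Total: 872 + 5040 + 2088 = 8000.
P(1) = 872/8000 = 0.109. P(2) = 5040/8000 = 0.63. P(3) = 2088/8000 = 0.261.
P(S) = P(S|1)·P(1) + P(S|2)·P(2) + P(S|3)·P(3)
      = 0.666·0.109 + 0.03·0.63 + 0.313·0.261
      = 0.072594 + 0.0189 + 0.081693 = 0.173187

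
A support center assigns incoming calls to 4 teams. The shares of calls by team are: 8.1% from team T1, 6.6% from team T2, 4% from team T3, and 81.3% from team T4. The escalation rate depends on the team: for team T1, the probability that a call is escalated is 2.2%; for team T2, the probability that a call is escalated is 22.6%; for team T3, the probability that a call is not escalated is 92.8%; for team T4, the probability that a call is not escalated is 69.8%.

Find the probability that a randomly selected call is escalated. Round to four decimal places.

P(E|T3) = 1 − 0.928 = 0.072.
P(E|T4) = 1 − 0.698 = 0.302.
P(E) = P(E|T1)·P(T1) + P(E|T2)·P(T2) + P(E|T3)·P(T3) + P(E|T4)·P(T4)
      = 0.022·0.081 + 0.226·0.066 + 0.072·0.04 + 0.302·0.813
      = 0.001782 + 0.014916 + 0.00288 + 0.245526 = 0.265104

P(E) ≈ 0.2651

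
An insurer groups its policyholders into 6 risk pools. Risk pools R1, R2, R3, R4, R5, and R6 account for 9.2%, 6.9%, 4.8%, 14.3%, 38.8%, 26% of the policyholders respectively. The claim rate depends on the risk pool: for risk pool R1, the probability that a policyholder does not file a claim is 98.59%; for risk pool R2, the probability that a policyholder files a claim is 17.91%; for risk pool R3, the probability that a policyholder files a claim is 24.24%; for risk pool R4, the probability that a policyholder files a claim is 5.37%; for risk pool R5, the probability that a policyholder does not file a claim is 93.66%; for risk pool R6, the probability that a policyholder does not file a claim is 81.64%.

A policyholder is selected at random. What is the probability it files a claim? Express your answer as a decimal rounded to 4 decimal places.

0.1053

P(C|R1) = 1 − 0.9859 = 0.0141.
P(C|R5) = 1 − 0.9366 = 0.0634.
P(C|R6) = 1 − 0.8164 = 0.1836.
Using total probability over the partition,
P(C) = P(C|R1)·P(R1) + P(C|R2)·P(R2) + P(C|R3)·P(R3) + P(C|R4)·P(R4) + P(C|R5)·P(R5) + P(C|R6)·P(R6)
      = 0.0141·0.092 + 0.1791·0.069 + 0.2424·0.048 + 0.0537·0.143 + 0.0634·0.388 + 0.1836·0.26
      = 0.0012972 + 0.0123579 + 0.0116352 + 0.0076791 + 0.0245992 + 0.047736 = 0.1053046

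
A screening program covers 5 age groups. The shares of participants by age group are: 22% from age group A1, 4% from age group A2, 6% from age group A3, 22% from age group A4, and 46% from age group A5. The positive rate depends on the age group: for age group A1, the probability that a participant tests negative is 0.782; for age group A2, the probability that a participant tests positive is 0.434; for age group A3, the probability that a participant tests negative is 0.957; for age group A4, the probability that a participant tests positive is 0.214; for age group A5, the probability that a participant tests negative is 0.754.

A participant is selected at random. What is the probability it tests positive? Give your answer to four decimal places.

P(T) ≈ 0.2281

P(T|A1) = 1 − 0.782 = 0.218.
P(T|A3) = 1 − 0.957 = 0.043.
P(T|A5) = 1 − 0.754 = 0.246.
By the law of total probability,
P(T) = P(T|A1)·P(A1) + P(T|A2)·P(A2) + P(T|A3)·P(A3) + P(T|A4)·P(A4) + P(T|A5)·P(A5)
      = 0.218·0.22 + 0.434·0.04 + 0.043·0.06 + 0.214·0.22 + 0.246·0.46
      = 0.04796 + 0.01736 + 0.00258 + 0.04708 + 0.11316 = 0.22814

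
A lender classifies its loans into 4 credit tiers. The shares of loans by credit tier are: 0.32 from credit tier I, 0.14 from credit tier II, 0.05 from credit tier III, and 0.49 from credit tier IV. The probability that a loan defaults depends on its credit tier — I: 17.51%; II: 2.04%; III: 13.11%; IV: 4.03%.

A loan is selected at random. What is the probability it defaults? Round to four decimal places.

P(D) = P(D|I)·P(I) + P(D|II)·P(II) + P(D|III)·P(III) + P(D|IV)·P(IV)
      = 0.1751·0.32 + 0.0204·0.14 + 0.1311·0.05 + 0.0403·0.49
      = 0.056032 + 0.002856 + 0.006555 + 0.019747 = 0.08519

P(D) ≈ 0.0852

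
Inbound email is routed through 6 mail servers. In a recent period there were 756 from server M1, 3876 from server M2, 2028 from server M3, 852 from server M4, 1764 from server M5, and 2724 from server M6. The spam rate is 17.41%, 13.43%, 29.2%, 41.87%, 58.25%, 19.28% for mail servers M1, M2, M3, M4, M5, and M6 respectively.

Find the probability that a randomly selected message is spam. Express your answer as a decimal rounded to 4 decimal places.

Total: 756 + 3876 + 2028 + 852 + 1764 + 2724 = 12000.
P(M1) = 756/12000 = 0.063. P(M2) = 3876/12000 = 0.323. P(M3) = 2028/12000 = 0.169. P(M4) = 852/12000 = 0.071. P(M5) = 1764/12000 = 0.147. P(M6) = 2724/12000 = 0.227.
P(S) = P(S|M1)·P(M1) + P(S|M2)·P(M2) + P(S|M3)·P(M3) + P(S|M4)·P(M4) + P(S|M5)·P(M5) + P(S|M6)·P(M6)
      = 0.1741·0.063 + 0.1343·0.323 + 0.292·0.169 + 0.4187·0.071 + 0.5825·0.147 + 0.1928·0.227
      = 0.0109683 + 0.0433789 + 0.049348 + 0.0297277 + 0.0856275 + 0.0437656 = 0.262816

0.2628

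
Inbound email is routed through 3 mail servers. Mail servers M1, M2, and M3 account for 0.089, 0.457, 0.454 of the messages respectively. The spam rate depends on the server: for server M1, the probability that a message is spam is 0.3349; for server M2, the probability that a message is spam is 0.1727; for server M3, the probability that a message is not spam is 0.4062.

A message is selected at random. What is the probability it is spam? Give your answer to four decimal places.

P(S) ≈ 0.3783

P(S|M3) = 1 − 0.4062 = 0.5938.
P(S) = P(S|M1)·P(M1) + P(S|M2)·P(M2) + P(S|M3)·P(M3)
      = 0.3349·0.089 + 0.1727·0.457 + 0.5938·0.454
      = 0.0298061 + 0.0789239 + 0.2695852 = 0.3783152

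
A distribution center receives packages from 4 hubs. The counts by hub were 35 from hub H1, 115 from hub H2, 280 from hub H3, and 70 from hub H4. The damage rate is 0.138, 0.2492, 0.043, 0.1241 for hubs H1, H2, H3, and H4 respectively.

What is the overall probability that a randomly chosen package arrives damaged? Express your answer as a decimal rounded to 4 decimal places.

P(D) ≈ 0.1084

Total: 35 + 115 + 280 + 70 = 500.
P(H1) = 35/500 = 0.07. P(H2) = 115/500 = 0.23. P(H3) = 280/500 = 0.56. P(H4) = 70/500 = 0.14.
By the law of total probability,
P(D) = P(D|H1)·P(H1) + P(D|H2)·P(H2) + P(D|H3)·P(H3) + P(D|H4)·P(H4)
      = 0.138·0.07 + 0.2492·0.23 + 0.043·0.56 + 0.1241·0.14
      = 0.00966 + 0.057316 + 0.02408 + 0.017374 = 0.10843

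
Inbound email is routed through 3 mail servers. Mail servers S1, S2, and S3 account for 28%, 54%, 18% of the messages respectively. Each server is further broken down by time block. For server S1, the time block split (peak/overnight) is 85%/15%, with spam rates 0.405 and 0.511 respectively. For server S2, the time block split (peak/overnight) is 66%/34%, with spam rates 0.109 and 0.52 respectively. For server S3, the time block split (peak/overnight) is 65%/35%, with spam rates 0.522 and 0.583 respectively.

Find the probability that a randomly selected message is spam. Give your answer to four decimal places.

P(S|S1) = 0.85·0.405 + 0.15·0.511 = 0.34425 + 0.07665 = 0.4209
P(S|S2) = 0.66·0.109 + 0.34·0.52 = 0.07194 + 0.1768 = 0.24874
P(S|S3) = 0.65·0.522 + 0.35·0.583 = 0.3393 + 0.20405 = 0.54335
By total probability over the outer partition,
P(S) = 0.28·0.4209 + 0.54·0.24874 + 0.18·0.54335
      = 0.117852 + 0.1343196 + 0.097803 = 0.3499746

0.3500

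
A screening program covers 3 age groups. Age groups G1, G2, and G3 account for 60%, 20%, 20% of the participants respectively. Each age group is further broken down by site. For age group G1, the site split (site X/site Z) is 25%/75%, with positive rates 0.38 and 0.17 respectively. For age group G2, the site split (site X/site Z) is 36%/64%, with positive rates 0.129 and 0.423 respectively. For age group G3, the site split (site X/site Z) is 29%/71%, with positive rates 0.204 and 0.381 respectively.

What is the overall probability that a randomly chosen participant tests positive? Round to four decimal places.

0.2629

P(T|G1) = 0.25·0.38 + 0.75·0.17 = 0.095 + 0.1275 = 0.2225
P(T|G2) = 0.36·0.129 + 0.64·0.423 = 0.04644 + 0.27072 = 0.31716
P(T|G3) = 0.29·0.204 + 0.71·0.381 = 0.05916 + 0.27051 = 0.32967
Then overall,
P(T) = 0.6·0.2225 + 0.2·0.31716 + 0.2·0.32967
      = 0.1335 + 0.063432 + 0.065934 = 0.262866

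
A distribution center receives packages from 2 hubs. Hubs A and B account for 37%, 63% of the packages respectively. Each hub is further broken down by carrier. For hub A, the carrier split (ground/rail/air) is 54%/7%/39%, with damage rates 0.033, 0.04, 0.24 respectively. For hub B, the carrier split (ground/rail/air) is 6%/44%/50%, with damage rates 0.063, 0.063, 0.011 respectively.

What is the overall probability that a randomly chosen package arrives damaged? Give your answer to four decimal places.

P(D) ≈ 0.0656

P(D|A) = 0.54·0.033 + 0.07·0.04 + 0.39·0.24 = 0.01782 + 0.0028 + 0.0936 = 0.11422
P(D|B) = 0.06·0.063 + 0.44·0.063 + 0.5·0.011 = 0.00378 + 0.02772 + 0.0055 = 0.037
Then overall,
P(D) = 0.37·0.11422 + 0.63·0.037
      = 0.0422614 + 0.02331 = 0.0655714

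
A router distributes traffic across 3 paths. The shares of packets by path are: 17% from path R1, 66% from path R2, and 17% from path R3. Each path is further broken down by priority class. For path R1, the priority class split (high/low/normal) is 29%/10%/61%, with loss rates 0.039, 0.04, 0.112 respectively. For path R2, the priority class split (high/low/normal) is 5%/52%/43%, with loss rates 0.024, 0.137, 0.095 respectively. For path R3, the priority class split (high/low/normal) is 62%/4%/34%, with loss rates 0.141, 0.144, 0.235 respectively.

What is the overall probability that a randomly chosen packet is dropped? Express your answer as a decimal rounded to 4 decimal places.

P(L|R1) = 0.29·0.039 + 0.1·0.04 + 0.61·0.112 = 0.01131 + 0.004 + 0.06832 = 0.08363
P(L|R2) = 0.05·0.024 + 0.52·0.137 + 0.43·0.095 = 0.0012 + 0.07124 + 0.04085 = 0.11329
P(L|R3) = 0.62·0.141 + 0.04·0.144 + 0.34·0.235 = 0.08742 + 0.00576 + 0.0799 = 0.17308
By total probability over the outer partition,
P(L) = 0.17·0.08363 + 0.66·0.11329 + 0.17·0.17308
      = 0.0142171 + 0.0747714 + 0.0294236 = 0.1184121

0.1184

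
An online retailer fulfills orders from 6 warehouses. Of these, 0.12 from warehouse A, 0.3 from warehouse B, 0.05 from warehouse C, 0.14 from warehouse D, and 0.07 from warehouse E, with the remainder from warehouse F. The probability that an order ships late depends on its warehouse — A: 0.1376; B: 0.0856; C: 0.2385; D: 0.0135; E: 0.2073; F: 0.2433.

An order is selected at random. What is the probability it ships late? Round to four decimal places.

P(L) ≈ 0.1484

P(F) = 1 − (0.12 + 0.3 + 0.05 + 0.14 + 0.07) = 0.32.
P(L) = P(L|A)·P(A) + P(L|B)·P(B) + P(L|C)·P(C) + P(L|D)·P(D) + P(L|E)·P(E) + P(L|F)·P(F)
      = 0.1376·0.12 + 0.0856·0.3 + 0.2385·0.05 + 0.0135·0.14 + 0.2073·0.07 + 0.2433·0.32
      = 0.016512 + 0.02568 + 0.011925 + 0.00189 + 0.014511 + 0.077856 = 0.148374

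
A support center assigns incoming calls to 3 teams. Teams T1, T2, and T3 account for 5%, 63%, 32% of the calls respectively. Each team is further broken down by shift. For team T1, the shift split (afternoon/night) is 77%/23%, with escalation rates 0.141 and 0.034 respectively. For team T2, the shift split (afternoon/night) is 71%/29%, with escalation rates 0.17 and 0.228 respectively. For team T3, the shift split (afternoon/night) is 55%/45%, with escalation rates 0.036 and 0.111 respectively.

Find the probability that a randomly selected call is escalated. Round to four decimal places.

P(E) ≈ 0.1458

P(E|T1) = 0.77·0.141 + 0.23·0.034 = 0.10857 + 0.00782 = 0.11639
P(E|T2) = 0.71·0.17 + 0.29·0.228 = 0.1207 + 0.06612 = 0.18682
P(E|T3) = 0.55·0.036 + 0.45·0.111 = 0.0198 + 0.04995 = 0.06975
By total probability over the outer partition,
P(E) = 0.05·0.11639 + 0.63·0.18682 + 0.32·0.06975
      = 0.0058195 + 0.1176966 + 0.02232 = 0.1458361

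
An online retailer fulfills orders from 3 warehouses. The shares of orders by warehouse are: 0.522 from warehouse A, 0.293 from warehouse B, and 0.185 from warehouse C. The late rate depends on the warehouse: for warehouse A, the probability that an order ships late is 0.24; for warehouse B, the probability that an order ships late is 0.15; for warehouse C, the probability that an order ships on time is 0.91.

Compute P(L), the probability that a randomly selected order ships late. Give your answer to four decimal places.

P(L|C) = 1 − 0.91 = 0.09.
Using total probability over the partition,
P(L) = P(L|A)·P(A) + P(L|B)·P(B) + P(L|C)·P(C)
      = 0.24·0.522 + 0.15·0.293 + 0.09·0.185
      = 0.12528 + 0.04395 + 0.01665 = 0.18588

P(L) ≈ 0.1859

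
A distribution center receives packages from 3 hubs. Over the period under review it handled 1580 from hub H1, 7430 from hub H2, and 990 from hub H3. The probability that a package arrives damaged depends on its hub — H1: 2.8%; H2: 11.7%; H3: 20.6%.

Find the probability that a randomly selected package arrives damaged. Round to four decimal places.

P(D) ≈ 0.1117

Total: 1580 + 7430 + 990 = 10000.
P(H1) = 1580/10000 = 0.158. P(H2) = 7430/10000 = 0.743. P(H3) = 990/10000 = 0.099.
Using total probability over the partition,
P(D) = P(D|H1)·P(H1) + P(D|H2)·P(H2) + P(D|H3)·P(H3)
      = 0.028·0.158 + 0.117·0.743 + 0.206·0.099
      = 0.004424 + 0.086931 + 0.020394 = 0.111749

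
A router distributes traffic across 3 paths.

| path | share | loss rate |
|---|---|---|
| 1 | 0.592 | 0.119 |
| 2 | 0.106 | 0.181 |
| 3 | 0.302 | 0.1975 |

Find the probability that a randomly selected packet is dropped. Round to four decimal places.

Summing over the partition,
P(L) = P(L|1)·P(1) + P(L|2)·P(2) + P(L|3)·P(3)
      = 0.119·0.592 + 0.181·0.106 + 0.1975·0.302
      = 0.070448 + 0.019186 + 0.059645 = 0.149279

0.1493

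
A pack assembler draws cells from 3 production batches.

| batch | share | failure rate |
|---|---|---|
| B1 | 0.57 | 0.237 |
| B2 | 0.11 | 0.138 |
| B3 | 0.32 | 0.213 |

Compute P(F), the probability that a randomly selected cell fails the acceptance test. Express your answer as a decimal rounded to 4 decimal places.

By the law of total probability,
P(F) = P(F|B1)·P(B1) + P(F|B2)·P(B2) + P(F|B3)·P(B3)
      = 0.237·0.57 + 0.138·0.11 + 0.213·0.32
      = 0.13509 + 0.01518 + 0.06816 = 0.21843

0.2184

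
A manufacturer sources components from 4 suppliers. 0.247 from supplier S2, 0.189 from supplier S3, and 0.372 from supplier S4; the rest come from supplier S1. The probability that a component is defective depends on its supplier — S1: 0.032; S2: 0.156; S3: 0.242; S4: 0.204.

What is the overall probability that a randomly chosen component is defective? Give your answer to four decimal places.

P(S1) = 1 − (0.247 + 0.189 + 0.372) = 0.192.
P(D) = P(D|S1)·P(S1) + P(D|S2)·P(S2) + P(D|S3)·P(S3) + P(D|S4)·P(S4)
      = 0.032·0.192 + 0.156·0.247 + 0.242·0.189 + 0.204·0.372
      = 0.006144 + 0.038532 + 0.045738 + 0.075888 = 0.166302

P(D) ≈ 0.1663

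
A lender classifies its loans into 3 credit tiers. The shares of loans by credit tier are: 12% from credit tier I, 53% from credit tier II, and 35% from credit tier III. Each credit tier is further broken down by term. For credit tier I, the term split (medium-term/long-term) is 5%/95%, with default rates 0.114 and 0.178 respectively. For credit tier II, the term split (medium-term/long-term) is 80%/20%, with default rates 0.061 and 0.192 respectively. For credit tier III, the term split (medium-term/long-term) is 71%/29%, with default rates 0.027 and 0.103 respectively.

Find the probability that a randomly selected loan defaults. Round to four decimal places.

0.0844

P(D|I) = 0.05·0.114 + 0.95·0.178 = 0.0057 + 0.1691 = 0.1748
P(D|II) = 0.8·0.061 + 0.2·0.192 = 0.0488 + 0.0384 = 0.0872
P(D|III) = 0.71·0.027 + 0.29·0.103 = 0.01917 + 0.02987 = 0.04904
By total probability over the outer partition,
P(D) = 0.12·0.1748 + 0.53·0.0872 + 0.35·0.04904
      = 0.020976 + 0.046216 + 0.017164 = 0.084356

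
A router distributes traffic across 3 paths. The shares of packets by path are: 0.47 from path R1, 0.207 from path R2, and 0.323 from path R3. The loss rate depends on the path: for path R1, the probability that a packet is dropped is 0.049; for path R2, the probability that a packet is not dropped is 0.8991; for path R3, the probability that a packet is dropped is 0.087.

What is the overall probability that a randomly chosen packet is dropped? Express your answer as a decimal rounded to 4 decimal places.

P(L|R2) = 1 − 0.8991 = 0.1009.
P(L) = P(L|R1)·P(R1) + P(L|R2)·P(R2) + P(L|R3)·P(R3)
      = 0.049·0.47 + 0.1009·0.207 + 0.087·0.323
      = 0.02303 + 0.0208863 + 0.028101 = 0.0720173

P(L) ≈ 0.0720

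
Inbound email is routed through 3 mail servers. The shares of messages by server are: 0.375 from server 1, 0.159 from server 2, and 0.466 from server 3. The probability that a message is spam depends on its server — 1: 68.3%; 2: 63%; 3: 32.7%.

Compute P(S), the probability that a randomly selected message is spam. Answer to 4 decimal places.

Summing over the partition,
P(S) = P(S|1)·P(1) + P(S|2)·P(2) + P(S|3)·P(3)
      = 0.683·0.375 + 0.63·0.159 + 0.327·0.466
      = 0.256125 + 0.10017 + 0.152382 = 0.508677

0.5087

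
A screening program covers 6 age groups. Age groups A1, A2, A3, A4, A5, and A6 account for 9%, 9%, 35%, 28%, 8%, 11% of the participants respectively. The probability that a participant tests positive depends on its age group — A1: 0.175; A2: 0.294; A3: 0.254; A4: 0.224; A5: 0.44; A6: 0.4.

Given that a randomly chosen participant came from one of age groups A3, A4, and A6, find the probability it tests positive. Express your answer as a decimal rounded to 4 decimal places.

Let S = {A3, A4, A6}.
P(S) = 0.35 + 0.28 + 0.11 = 0.74.
P(T ∩ S) = 0.254·0.35 + 0.224·0.28 + 0.4·0.11 = 0.0889 + 0.06272 + 0.044 = 0.19562.
P(T | S) = 0.19562 / 0.74 = 0.264351…

P(T|S) ≈ 0.2644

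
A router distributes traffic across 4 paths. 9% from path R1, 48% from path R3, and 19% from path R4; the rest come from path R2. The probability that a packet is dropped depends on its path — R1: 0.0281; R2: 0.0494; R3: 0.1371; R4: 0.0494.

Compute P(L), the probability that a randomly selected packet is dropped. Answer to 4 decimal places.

P(R2) = 1 − (0.09 + 0.48 + 0.19) = 0.24.
P(L) = P(L|R1)·P(R1) + P(L|R2)·P(R2) + P(L|R3)·P(R3) + P(L|R4)·P(R4)
      = 0.0281·0.09 + 0.0494·0.24 + 0.1371·0.48 + 0.0494·0.19
      = 0.002529 + 0.011856 + 0.065808 + 0.009386 = 0.089579

P(L) ≈ 0.0896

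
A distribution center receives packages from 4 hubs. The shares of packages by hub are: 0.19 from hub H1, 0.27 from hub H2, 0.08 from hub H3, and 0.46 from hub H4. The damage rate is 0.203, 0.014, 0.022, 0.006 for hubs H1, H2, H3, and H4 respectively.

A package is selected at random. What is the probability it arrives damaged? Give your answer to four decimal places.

P(D) = P(D|H1)·P(H1) + P(D|H2)·P(H2) + P(D|H3)·P(H3) + P(D|H4)·P(H4)
      = 0.203·0.19 + 0.014·0.27 + 0.022·0.08 + 0.006·0.46
      = 0.03857 + 0.00378 + 0.00176 + 0.00276 = 0.04687

P(D) ≈ 0.0469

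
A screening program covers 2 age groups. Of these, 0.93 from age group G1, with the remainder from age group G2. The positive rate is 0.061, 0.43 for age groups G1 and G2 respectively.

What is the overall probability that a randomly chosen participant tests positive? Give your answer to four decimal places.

0.0868

P(G2) = 1 − (0.93) = 0.07.
P(T) = P(T|G1)·P(G1) + P(T|G2)·P(G2)
      = 0.061·0.93 + 0.43·0.07
      = 0.05673 + 0.0301 = 0.08683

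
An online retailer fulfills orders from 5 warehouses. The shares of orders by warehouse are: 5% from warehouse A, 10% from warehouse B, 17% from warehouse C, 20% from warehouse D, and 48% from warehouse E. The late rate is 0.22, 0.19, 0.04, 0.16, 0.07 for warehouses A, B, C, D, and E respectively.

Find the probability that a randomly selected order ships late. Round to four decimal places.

By the law of total probability,
P(L) = P(L|A)·P(A) + P(L|B)·P(B) + P(L|C)·P(C) + P(L|D)·P(D) + P(L|E)·P(E)
      = 0.22·0.05 + 0.19·0.1 + 0.04·0.17 + 0.16·0.2 + 0.07·0.48
      = 0.011 + 0.019 + 0.0068 + 0.032 + 0.0336 = 0.1024

P(L) ≈ 0.1024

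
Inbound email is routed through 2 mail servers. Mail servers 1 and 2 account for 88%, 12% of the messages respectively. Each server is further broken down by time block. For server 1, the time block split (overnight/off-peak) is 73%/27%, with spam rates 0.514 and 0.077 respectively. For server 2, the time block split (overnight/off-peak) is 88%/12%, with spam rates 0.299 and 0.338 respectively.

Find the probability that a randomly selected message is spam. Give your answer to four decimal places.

0.3849

P(S|1) = 0.73·0.514 + 0.27·0.077 = 0.37522 + 0.02079 = 0.39601
P(S|2) = 0.88·0.299 + 0.12·0.338 = 0.26312 + 0.04056 = 0.30368
By total probability over the outer partition,
P(S) = 0.88·0.39601 + 0.12·0.30368
      = 0.3484888 + 0.0364416 = 0.3849304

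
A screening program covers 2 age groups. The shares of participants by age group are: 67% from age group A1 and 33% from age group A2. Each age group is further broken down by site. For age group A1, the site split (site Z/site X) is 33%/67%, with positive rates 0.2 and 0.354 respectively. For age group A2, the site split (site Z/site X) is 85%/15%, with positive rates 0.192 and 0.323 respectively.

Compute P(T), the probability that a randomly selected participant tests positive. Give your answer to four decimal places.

0.2730

P(T|A1) = 0.33·0.2 + 0.67·0.354 = 0.066 + 0.23718 = 0.30318
P(T|A2) = 0.85·0.192 + 0.15·0.323 = 0.1632 + 0.04845 = 0.21165
Then overall,
P(T) = 0.67·0.30318 + 0.33·0.21165
      = 0.2031306 + 0.0698445 = 0.2729751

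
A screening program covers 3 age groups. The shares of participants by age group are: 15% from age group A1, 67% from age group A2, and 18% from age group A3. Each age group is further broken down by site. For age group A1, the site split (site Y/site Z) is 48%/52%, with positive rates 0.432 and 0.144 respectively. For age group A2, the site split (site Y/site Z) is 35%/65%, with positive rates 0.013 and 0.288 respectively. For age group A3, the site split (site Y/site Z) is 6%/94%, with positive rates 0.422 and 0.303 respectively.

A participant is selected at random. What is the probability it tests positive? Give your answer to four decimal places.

0.2266

P(T|A1) = 0.48·0.432 + 0.52·0.144 = 0.20736 + 0.07488 = 0.28224
P(T|A2) = 0.35·0.013 + 0.65·0.288 = 0.00455 + 0.1872 = 0.19175
P(T|A3) = 0.06·0.422 + 0.94·0.303 = 0.02532 + 0.28482 = 0.31014
By total probability over the outer partition,
P(T) = 0.15·0.28224 + 0.67·0.19175 + 0.18·0.31014
      = 0.042336 + 0.1284725 + 0.0558252 = 0.2266337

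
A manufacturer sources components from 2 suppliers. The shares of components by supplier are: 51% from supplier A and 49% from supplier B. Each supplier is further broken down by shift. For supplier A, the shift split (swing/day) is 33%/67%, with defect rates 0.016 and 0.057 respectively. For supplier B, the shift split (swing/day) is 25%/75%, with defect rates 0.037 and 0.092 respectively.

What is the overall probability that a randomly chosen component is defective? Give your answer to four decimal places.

P(D|A) = 0.33·0.016 + 0.67·0.057 = 0.00528 + 0.03819 = 0.04347
P(D|B) = 0.25·0.037 + 0.75·0.092 = 0.00925 + 0.069 = 0.07825
Then overall,
P(D) = 0.51·0.04347 + 0.49·0.07825
      = 0.0221697 + 0.0383425 = 0.0605122

P(D) ≈ 0.0605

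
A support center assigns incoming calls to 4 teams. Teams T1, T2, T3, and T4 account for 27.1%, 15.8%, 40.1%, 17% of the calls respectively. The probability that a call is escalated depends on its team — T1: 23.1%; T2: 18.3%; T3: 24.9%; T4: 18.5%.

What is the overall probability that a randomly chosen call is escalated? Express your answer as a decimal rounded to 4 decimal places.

P(E) = P(E|T1)·P(T1) + P(E|T2)·P(T2) + P(E|T3)·P(T3) + P(E|T4)·P(T4)
      = 0.231·0.271 + 0.183·0.158 + 0.249·0.401 + 0.185·0.17
      = 0.062601 + 0.028914 + 0.099849 + 0.03145 = 0.222814

P(E) ≈ 0.2228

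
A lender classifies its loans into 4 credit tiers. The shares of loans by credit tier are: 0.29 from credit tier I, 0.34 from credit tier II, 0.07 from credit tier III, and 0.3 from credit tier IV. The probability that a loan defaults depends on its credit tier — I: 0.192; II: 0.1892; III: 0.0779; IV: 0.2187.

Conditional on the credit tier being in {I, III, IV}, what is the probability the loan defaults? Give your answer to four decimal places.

0.1920

Let S = {I, III, IV}.
P(S) = 0.29 + 0.07 + 0.3 = 0.66.
P(D ∩ S) = 0.192·0.29 + 0.0779·0.07 + 0.2187·0.3 = 0.05568 + 0.005453 + 0.06561 = 0.126743.
P(D | S) = 0.126743 / 0.66 = 0.192035…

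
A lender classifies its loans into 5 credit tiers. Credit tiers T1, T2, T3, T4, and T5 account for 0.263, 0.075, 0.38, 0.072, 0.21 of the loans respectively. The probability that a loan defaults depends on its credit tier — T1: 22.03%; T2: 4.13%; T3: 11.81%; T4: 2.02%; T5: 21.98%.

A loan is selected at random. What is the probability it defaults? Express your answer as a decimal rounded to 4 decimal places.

Summing over the partition,
P(D) = P(D|T1)·P(T1) + P(D|T2)·P(T2) + P(D|T3)·P(T3) + P(D|T4)·P(T4) + P(D|T5)·P(T5)
      = 0.2203·0.263 + 0.0413·0.075 + 0.1181·0.38 + 0.0202·0.072 + 0.2198·0.21
      = 0.0579389 + 0.0030975 + 0.044878 + 0.0014544 + 0.046158 = 0.1535268

P(D) ≈ 0.1535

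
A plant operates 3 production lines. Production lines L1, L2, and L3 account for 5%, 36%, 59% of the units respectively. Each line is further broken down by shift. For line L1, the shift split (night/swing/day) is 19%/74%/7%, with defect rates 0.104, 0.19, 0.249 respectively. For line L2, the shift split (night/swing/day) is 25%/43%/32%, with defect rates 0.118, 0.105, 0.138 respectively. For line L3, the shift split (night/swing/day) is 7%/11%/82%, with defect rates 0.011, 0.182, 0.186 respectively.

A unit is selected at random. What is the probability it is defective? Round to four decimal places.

0.1539

P(D|L1) = 0.19·0.104 + 0.74·0.19 + 0.07·0.249 = 0.01976 + 0.1406 + 0.01743 = 0.17779
P(D|L2) = 0.25·0.118 + 0.43·0.105 + 0.32·0.138 = 0.0295 + 0.04515 + 0.04416 = 0.11881
P(D|L3) = 0.07·0.011 + 0.11·0.182 + 0.82·0.186 = 0.00077 + 0.02002 + 0.15252 = 0.17331
Then overall,
P(D) = 0.05·0.17779 + 0.36·0.11881 + 0.59·0.17331
      = 0.0088895 + 0.0427716 + 0.1022529 = 0.153914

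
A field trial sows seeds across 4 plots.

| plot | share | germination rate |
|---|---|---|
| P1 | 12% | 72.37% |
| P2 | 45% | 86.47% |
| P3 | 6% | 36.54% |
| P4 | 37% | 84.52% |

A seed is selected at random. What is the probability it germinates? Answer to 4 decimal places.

P(G) = P(G|P1)·P(P1) + P(G|P2)·P(P2) + P(G|P3)·P(P3) + P(G|P4)·P(P4)
      = 0.7237·0.12 + 0.8647·0.45 + 0.3654·0.06 + 0.8452·0.37
      = 0.086844 + 0.389115 + 0.021924 + 0.312724 = 0.810607

0.8106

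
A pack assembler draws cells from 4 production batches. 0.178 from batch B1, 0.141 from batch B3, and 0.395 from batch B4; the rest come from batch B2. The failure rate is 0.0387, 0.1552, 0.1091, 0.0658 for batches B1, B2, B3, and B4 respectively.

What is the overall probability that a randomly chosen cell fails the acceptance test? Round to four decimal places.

P(B2) = 1 − (0.178 + 0.141 + 0.395) = 0.286.
P(F) = P(F|B1)·P(B1) + P(F|B2)·P(B2) + P(F|B3)·P(B3) + P(F|B4)·P(B4)
      = 0.0387·0.178 + 0.1552·0.286 + 0.1091·0.141 + 0.0658·0.395
      = 0.0068886 + 0.0443872 + 0.0153831 + 0.025991 = 0.0926499

P(F) ≈ 0.0926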